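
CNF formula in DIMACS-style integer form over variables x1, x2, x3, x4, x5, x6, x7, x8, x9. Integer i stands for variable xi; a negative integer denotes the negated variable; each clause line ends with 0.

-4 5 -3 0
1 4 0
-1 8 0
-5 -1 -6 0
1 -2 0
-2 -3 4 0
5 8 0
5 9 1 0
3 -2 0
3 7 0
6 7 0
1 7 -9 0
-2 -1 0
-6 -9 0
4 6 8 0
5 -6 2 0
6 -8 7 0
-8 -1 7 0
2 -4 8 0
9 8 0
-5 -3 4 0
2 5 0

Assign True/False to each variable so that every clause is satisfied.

x1=F, x2=F, x3=T, x4=T, x5=T, x6=F, x7=T, x8=T, x9=F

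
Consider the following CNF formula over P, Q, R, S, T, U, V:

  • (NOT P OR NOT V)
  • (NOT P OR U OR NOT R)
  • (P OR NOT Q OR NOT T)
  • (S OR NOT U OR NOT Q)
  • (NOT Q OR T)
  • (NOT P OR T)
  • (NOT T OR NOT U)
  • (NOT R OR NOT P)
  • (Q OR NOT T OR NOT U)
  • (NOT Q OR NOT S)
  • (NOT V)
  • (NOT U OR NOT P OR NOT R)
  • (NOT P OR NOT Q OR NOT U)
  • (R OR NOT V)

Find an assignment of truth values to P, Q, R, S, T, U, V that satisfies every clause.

P=True, Q=False, R=False, S=True, T=True, U=False, V=False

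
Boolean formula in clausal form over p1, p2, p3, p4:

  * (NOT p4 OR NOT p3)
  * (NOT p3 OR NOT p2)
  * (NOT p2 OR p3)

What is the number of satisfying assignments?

6

The models are:
  p1=F p2=F p3=F p4=F
  p1=F p2=F p3=F p4=T
  p1=F p2=F p3=T p4=F
  p1=T p2=F p3=F p4=F
  p1=T p2=F p3=F p4=T
  p1=T p2=F p3=T p4=F
Count: 6.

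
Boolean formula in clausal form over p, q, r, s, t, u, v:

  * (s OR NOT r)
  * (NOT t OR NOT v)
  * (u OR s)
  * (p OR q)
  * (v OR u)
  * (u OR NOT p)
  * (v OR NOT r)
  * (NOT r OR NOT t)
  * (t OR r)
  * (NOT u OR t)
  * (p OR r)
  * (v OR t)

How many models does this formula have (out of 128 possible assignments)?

5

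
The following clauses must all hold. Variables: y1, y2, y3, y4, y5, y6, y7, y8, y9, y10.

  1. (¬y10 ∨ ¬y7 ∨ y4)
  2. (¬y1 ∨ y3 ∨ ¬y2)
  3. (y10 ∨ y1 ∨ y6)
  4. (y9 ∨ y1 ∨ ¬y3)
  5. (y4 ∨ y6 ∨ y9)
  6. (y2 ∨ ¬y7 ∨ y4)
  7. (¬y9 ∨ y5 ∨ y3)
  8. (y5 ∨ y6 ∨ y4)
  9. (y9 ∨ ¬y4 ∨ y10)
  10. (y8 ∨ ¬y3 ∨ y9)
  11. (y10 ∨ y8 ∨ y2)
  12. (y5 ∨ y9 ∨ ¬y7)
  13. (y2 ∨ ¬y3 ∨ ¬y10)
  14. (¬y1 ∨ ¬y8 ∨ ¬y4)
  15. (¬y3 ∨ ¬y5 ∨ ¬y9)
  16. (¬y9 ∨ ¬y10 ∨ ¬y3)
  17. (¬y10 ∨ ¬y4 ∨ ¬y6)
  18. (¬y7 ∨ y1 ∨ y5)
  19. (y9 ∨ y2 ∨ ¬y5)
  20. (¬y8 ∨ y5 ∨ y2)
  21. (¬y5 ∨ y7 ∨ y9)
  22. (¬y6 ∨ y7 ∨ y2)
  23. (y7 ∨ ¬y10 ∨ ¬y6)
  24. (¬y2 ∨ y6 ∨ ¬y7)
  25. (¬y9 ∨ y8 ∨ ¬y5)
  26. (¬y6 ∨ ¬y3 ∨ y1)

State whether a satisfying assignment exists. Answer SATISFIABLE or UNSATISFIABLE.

SATISFIABLE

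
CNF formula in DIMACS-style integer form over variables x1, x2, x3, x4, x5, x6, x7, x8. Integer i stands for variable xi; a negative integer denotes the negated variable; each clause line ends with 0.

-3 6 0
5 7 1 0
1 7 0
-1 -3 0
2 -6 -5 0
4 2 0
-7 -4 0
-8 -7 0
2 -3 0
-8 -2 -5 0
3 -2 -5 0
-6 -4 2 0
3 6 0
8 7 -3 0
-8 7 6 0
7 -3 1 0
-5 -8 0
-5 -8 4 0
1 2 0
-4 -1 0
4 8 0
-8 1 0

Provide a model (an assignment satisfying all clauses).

Set x1 = True and propagate.
  then x3 is forced to False.
  then x6 is forced to True.
  then x4 is forced to False.
  then x2 is forced to True.
  then x5 is forced to False.
  then x8 is forced to True.
  then x7 is forced to False.
Every clause has at least one true literal under this assignment.
Check each clause:
  1. {¬x3, x6} — ¬x3 is true.
  2. {x1, x5, x7} — x1 is true.
  3. {x7, x1} — x1 is true.
  4. {¬x3, ¬x1} — ¬x3 is true.
  5. {¬x6, x2, ¬x5} — x2 is true.
  6. {x2, x4} — x2 is true.
  7. {¬x4, ¬x7} — ¬x7 is true.
  8. {¬x7, ¬x8} — ¬x7 is true.
  9. {¬x3, x2} — x2 is true.
  10. {¬x5, ¬x8, ¬x2} — ¬x5 is true.
  11. {¬x2, x3, ¬x5} — ¬x5 is true.
  12. {¬x6, ¬x4, x2} — x2 is true.
  13. {x3, x6} — x6 is true.
  14. {x7, ¬x3, x8} — x8 is true.
  15. {x6, x7, ¬x8} — x6 is true.
  16. {¬x3, x1, x7} — x1 is true.
  17. {¬x5, ¬x8} — ¬x5 is true.
  18. {¬x5, ¬x8, x4} — ¬x5 is true.
  19. {x2, x1} — x1 is true.
  20. {¬x1, ¬x4} — ¬x4 is true.
  21. {x8, x4} — x8 is true.
  22. {x1, ¬x8} — x1 is true.

x1=T, x2=T, x3=F, x4=F, x5=F, x6=T, x7=F, x8=T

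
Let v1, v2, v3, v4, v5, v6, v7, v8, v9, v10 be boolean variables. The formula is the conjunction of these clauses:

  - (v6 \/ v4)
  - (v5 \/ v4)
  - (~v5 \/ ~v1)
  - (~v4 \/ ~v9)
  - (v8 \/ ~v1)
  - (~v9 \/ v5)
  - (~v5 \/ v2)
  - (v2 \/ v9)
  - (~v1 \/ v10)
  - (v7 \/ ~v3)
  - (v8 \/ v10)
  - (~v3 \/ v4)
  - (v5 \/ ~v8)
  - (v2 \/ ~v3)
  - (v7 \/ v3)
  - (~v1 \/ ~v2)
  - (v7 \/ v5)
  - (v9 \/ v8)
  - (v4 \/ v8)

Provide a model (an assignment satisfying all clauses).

v1=False  v2=True  v3=False  v4=False  v5=True  v6=True  v7=True  v8=True  v9=False  v10=False

Check each clause:
  1. (v4 \/ v6) — v6 is true.
  2. (v4 \/ v5) — v5 is true.
  3. (~v5 \/ ~v1) — ~v1 is true.
  4. (~v4 \/ ~v9) — ~v4 is true.
  5. (v8 \/ ~v1) — v8 is true.
  6. (v5 \/ ~v9) — v5 is true.
  7. (v2 \/ ~v5) — v2 is true.
  8. (v2 \/ v9) — v2 is true.
  9. (~v1 \/ v10) — ~v1 is true.
  10. (v7 \/ ~v3) — ~v3 is true.
  11. (v10 \/ v8) — v8 is true.
  12. (~v3 \/ v4) — ~v3 is true.
  13. (v5 \/ ~v8) — v5 is true.
  14. (~v3 \/ v2) — v2 is true.
  15. (v3 \/ v7) — v7 is true.
  16. (~v1 \/ ~v2) — ~v1 is true.
  17. (v7 \/ v5) — v5 is true.
  18. (v8 \/ v9) — v8 is true.
  19. (v8 \/ v4) — v8 is true.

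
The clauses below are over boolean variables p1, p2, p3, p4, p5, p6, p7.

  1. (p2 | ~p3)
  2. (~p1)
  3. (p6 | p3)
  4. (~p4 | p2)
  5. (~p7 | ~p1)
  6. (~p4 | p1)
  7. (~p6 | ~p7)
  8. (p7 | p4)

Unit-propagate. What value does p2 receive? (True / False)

True

(~p1) is a unit clause: p1 = False.
In (p1 | ~p4), p1 is now false; ~p4 must hold, so p4 = False.
From (p7 | p4) and p4 = False: p7 = True.
From (~p6 | ~p7) and p7 = True: p6 = False.
(p6 | p3) with p6 = False leaves only p3, so p3 = True.
(~p3 | p2): since p3 = True, the clause reduces to (p2). p2 = True.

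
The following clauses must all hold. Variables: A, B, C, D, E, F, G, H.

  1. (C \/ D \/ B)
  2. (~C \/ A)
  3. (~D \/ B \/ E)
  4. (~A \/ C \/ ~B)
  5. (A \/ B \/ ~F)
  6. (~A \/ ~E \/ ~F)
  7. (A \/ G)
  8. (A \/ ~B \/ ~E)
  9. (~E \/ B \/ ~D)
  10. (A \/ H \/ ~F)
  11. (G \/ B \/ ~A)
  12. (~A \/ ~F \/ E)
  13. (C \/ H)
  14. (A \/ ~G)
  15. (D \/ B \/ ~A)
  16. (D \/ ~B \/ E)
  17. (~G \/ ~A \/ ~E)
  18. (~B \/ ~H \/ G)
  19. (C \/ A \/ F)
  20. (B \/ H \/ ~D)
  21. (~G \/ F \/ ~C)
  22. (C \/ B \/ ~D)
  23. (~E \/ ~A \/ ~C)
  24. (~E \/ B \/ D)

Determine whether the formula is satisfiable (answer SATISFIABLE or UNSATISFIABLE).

SATISFIABLE

Set A = True and propagate.
Branch on B: take B = True.
  then C is forced to True.
  then E is forced to False.
  then F is forced to False.
  then D is forced to True.
  then G is forced to False.
  then H is forced to False.
So A = True, B = True, C = True, D = True, E = False, F = False, G = False, H = False is a satisfying assignment.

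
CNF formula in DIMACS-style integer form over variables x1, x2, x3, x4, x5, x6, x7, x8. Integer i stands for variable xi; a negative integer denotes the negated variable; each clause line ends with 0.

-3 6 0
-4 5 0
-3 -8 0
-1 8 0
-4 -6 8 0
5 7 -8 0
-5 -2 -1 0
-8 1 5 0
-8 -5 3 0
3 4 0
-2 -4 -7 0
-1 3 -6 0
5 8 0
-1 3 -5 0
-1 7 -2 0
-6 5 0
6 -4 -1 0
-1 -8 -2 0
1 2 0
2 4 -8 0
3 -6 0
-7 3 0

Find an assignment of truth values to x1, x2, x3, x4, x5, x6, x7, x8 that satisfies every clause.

x1=False, x2=True, x3=False, x4=True, x5=True, x6=False, x7=False, x8=False

Check each clause:
  1. (x6 | ~x3) — ~x3 is true.
  2. (~x4 | x5) — x5 is true.
  3. (~x8 | ~x3) — ~x8 is true.
  4. (~x1 | x8) — ~x1 is true.
  5. (x8 | ~x6 | ~x4) — ~x6 is true.
  6. (x7 | x5 | ~x8) — ~x8 is true.
  7. (~x2 | ~x5 | ~x1) — ~x1 is true.
  8. (x5 | x1 | ~x8) — ~x8 is true.
  9. (~x5 | x3 | ~x8) — ~x8 is true.
  10. (x3 | x4) — x4 is true.
  11. (~x7 | ~x2 | ~x4) — ~x7 is true.
  12. (x3 | ~x1 | ~x6) — ~x6 is true.
  13. (x5 | x8) — x5 is true.
  14. (~x1 | ~x5 | x3) — ~x1 is true.
  15. (~x1 | x7 | ~x2) — ~x1 is true.
  16. (~x6 | x5) — ~x6 is true.
  17. (~x4 | x6 | ~x1) — ~x1 is true.
  18. (~x1 | ~x8 | ~x2) — ~x8 is true.
  19. (x2 | x1) — x2 is true.
  20. (~x8 | x4 | x2) — ~x8 is true.
  21. (~x6 | x3) — ~x6 is true.
  22. (x3 | ~x7) — ~x7 is true.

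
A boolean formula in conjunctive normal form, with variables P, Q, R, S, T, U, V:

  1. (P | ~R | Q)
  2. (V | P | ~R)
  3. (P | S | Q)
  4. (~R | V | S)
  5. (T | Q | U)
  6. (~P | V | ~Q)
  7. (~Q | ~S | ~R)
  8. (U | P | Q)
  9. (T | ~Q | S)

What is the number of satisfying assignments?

Split on Q, then P.
  Q=1, P=1: U free; 4 ways for (R,S,T,V) × 2^1 = 8.
  Q=1, P=0: U free; 7 ways for (R,S,T,V) × 2^1 = 14.
  Q=0, P=1: 21 of the 32 assignments to (R,S,T,U,V) work.
  Q=0, P=0: remaining (R,S,T,U,V) ∈ {(0,1,0,1,0); (0,1,0,1,1); (0,1,1,1,0); (0,1,1,1,1)} — 4.
Total: 8 + 14 + 21 + 4 = 47.

47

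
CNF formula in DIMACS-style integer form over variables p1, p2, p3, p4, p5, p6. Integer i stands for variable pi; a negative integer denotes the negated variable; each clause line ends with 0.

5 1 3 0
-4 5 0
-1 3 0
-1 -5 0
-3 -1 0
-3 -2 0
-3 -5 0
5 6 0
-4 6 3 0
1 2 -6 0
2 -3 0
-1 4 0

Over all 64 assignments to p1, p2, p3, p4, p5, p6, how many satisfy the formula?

4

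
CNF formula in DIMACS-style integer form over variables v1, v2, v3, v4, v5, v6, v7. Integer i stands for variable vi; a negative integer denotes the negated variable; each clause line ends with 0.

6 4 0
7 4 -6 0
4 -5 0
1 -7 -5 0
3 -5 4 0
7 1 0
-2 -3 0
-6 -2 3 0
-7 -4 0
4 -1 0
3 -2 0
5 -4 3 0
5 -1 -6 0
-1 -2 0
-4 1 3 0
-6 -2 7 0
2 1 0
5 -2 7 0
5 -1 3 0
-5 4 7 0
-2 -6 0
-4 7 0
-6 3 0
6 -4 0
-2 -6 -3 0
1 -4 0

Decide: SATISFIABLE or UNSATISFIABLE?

UNSATISFIABLE

v4 = True:
  propagation gives v7=False; an empty clause results — contradiction.
v4 = False:
  propagation gives v6=True, v7=True, v5=False, v1=False; an empty clause results — contradiction.
Every branch closes, so no satisfying assignment exists.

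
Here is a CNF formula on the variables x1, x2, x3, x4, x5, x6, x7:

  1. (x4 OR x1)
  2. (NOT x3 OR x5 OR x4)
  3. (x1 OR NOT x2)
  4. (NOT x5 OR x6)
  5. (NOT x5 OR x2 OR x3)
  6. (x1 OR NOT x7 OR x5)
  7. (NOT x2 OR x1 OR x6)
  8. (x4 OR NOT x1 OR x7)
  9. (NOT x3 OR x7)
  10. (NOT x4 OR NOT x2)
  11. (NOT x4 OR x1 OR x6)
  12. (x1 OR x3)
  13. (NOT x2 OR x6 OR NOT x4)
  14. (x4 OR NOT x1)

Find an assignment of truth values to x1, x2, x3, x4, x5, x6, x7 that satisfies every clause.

x1 = T, x2 = F, x3 = F, x4 = T, x5 = F, x6 = F, x7 = T

Check each clause:
  1. (x4 OR x1) — x1 is true.
  2. (x4 OR NOT x3 OR x5) — x4 is true.
  3. (NOT x2 OR x1) — x1 is true.
  4. (x6 OR NOT x5) — NOT x5 is true.
  5. (x3 OR NOT x5 OR x2) — NOT x5 is true.
  6. (x1 OR NOT x7 OR x5) — x1 is true.
  7. (x1 OR NOT x2 OR x6) — x1 is true.
  8. (NOT x1 OR x7 OR x4) — x4 is true.
  9. (NOT x3 OR x7) — NOT x3 is true.
  10. (NOT x2 OR NOT x4) — NOT x2 is true.
  11. (x1 OR NOT x4 OR x6) — x1 is true.
  12. (x1 OR x3) — x1 is true.
  13. (NOT x2 OR NOT x4 OR x6) — NOT x2 is true.
  14. (x4 OR NOT x1) — x4 is true.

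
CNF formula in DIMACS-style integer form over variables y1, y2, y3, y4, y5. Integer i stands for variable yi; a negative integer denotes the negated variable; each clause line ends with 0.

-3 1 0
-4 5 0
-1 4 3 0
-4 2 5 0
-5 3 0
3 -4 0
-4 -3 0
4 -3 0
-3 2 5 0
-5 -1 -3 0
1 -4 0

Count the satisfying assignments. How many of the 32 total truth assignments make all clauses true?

The models are:
  y1=F y2=F y3=F y4=F y5=F
  y1=F y2=T y3=F y4=F y5=F
Count: 2.

2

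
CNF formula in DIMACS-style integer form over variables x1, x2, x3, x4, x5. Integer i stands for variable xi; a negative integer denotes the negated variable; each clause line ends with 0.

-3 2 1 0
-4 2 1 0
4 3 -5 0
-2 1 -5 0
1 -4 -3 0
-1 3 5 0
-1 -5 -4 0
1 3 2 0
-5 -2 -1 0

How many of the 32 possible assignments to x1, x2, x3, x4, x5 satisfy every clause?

8

Split on x1, then x2.
  x1=T, x2=T: remaining (x3,x4,x5) ∈ {(T,F,F); (T,T,F)} — 2.
  x1=T, x2=F: remaining (x3,x4,x5) ∈ {(T,F,F); (T,F,T); (T,T,F)} — 3.
  x1=F, x2=T: remaining (x3,x4,x5) ∈ {(F,F,F); (F,T,F); (T,F,F)} — 3.
  x1=F, x2=F: a clause becomes empty — 0.
Total: 2 + 3 + 3 + 0 = 8.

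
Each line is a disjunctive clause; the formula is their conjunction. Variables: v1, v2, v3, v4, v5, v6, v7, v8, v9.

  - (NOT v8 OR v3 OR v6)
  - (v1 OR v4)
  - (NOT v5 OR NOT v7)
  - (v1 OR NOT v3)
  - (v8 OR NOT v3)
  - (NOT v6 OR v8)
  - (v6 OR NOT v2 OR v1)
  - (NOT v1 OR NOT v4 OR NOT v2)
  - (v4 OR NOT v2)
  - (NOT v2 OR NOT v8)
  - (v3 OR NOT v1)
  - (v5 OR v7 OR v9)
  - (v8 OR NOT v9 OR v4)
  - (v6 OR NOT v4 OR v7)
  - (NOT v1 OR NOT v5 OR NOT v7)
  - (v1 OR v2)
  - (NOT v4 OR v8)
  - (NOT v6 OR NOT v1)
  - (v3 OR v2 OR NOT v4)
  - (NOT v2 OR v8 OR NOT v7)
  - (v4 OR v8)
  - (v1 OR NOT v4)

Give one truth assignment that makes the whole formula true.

Try v1 = True.
  then v3 is forced to True.
  then v8 is forced to True.
  then v2 is forced to False.
  then v6 is forced to False.
Branch on v4: take v4 = True.
  then v7 is forced to True.
  then v5 is forced to False.
v9 is now unconstrained; take v9 = True.
Every clause has at least one true literal under this assignment.

v1=True, v2=False, v3=True, v4=True, v5=False, v6=False, v7=True, v8=True, v9=True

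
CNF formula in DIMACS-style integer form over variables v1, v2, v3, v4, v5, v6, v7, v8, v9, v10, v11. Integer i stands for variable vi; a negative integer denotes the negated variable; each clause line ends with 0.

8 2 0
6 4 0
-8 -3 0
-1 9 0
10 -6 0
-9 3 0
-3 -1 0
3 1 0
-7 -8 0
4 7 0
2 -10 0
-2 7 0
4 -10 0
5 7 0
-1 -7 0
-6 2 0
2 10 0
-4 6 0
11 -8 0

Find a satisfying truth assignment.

v1=False  v2=True  v3=True  v4=True  v5=True  v6=True  v7=True  v8=False  v9=True  v10=True  v11=True

Pure literal: v5 appears only positively; assign v5 = True.
v11 occurs only positively in the remaining clauses — set v11 = True.
Try v1 = False.
  then v3 is forced to True.
  then v8 is forced to False.
  then v2 is forced to True.
  then v7 is forced to True.
The remaining clauses are satisfied by v4 = True, v6 = True, v9 = True, v10 = True.
Every clause has at least one true literal under this assignment.
Check each clause:
  1. {v8, v2} — v2 is true.
  2. {v4, v6} — v4 is true.
  3. {¬v3, ¬v8} — ¬v8 is true.
  4. {v9, ¬v1} — v9 is true.
  5. {v10, ¬v6} — v10 is true.
  6. {v3, ¬v9} — v3 is true.
  7. {¬v3, ¬v1} — ¬v1 is true.
  8. {v3, v1} — v3 is true.
  9. {¬v8, ¬v7} — ¬v8 is true.
  10. {v4, v7} — v4 is true.
  11. {¬v10, v2} — v2 is true.
  12. {v7, ¬v2} — v7 is true.
  13. {¬v10, v4} — v4 is true.
  14. {v5, v7} — v5 is true.
  15. {¬v1, ¬v7} — ¬v1 is true.
  16. {v2, ¬v6} — v2 is true.
  17. {v10, v2} — v2 is true.
  18. {v6, ¬v4} — v6 is true.
  19. {v11, ¬v8} — ¬v8 is true.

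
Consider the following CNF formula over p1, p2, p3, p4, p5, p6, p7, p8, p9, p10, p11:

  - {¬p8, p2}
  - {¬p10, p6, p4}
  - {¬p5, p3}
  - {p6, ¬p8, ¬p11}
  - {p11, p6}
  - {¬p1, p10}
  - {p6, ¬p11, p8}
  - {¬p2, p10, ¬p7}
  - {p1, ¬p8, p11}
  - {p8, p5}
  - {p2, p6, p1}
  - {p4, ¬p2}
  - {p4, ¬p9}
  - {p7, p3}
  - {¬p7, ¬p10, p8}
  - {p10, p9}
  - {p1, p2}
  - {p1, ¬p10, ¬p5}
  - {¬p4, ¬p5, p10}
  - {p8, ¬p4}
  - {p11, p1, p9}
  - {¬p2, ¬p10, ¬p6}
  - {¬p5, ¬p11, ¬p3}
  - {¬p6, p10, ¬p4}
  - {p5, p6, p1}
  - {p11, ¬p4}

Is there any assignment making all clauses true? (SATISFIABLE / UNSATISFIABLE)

SATISFIABLE

Branch on p1: take p1 = True.
  then p10 is forced to True.
Set p2 = False and propagate.
  then p8 is forced to False.
  then p5 is forced to True.
  then p3 is forced to True.
  then p7 is forced to False.
  then p4 is forced to False.
  then p6 is forced to True.
  then p9 is forced to False.
  then p11 is forced to False.
Every clause has at least one true literal under this assignment.
So p1 = 1  p2 = 0  p3 = 1  p4 = 0  p5 = 1  p6 = 1  p7 = 0  p8 = 0  p9 = 0  p10 = 1  p11 = 0 is a satisfying assignment.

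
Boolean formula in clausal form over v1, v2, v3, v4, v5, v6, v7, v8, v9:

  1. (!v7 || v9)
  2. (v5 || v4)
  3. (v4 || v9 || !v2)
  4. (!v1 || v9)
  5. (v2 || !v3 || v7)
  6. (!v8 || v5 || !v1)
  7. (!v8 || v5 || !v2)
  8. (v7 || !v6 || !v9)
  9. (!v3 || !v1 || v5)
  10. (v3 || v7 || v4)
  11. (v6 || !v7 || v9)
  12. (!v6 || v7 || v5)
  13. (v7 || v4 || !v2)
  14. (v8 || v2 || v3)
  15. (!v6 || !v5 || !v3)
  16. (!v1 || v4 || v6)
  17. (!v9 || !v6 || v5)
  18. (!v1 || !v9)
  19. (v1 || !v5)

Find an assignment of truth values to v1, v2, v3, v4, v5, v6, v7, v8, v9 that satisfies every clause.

v1 = F, v2 = T, v3 = T, v4 = T, v5 = F, v6 = F, v7 = F, v8 = F, v9 = T

Check each clause:
  1. (v9 || !v7) — v9 is true.
  2. (v4 || v5) — v4 is true.
  3. (v9 || v4 || !v2) — v9 is true.
  4. (!v1 || v9) — v9 is true.
  5. (v2 || !v3 || v7) — v2 is true.
  6. (!v8 || v5 || !v1) — !v8 is true.
  7. (!v2 || v5 || !v8) — !v8 is true.
  8. (!v6 || !v9 || v7) — !v6 is true.
  9. (!v1 || v5 || !v3) — !v1 is true.
  10. (v7 || v3 || v4) — v3 is true.
  11. (v6 || v9 || !v7) — !v7 is true.
  12. (v5 || !v6 || v7) — !v6 is true.
  13. (v7 || v4 || !v2) — v4 is true.
  14. (v8 || v2 || v3) — v2 is true.
  15. (!v6 || !v3 || !v5) — !v6 is true.
  16. (v4 || !v1 || v6) — v4 is true.
  17. (!v6 || v5 || !v9) — !v6 is true.
  18. (!v1 || !v9) — !v1 is true.
  19. (!v5 || v1) — !v5 is true.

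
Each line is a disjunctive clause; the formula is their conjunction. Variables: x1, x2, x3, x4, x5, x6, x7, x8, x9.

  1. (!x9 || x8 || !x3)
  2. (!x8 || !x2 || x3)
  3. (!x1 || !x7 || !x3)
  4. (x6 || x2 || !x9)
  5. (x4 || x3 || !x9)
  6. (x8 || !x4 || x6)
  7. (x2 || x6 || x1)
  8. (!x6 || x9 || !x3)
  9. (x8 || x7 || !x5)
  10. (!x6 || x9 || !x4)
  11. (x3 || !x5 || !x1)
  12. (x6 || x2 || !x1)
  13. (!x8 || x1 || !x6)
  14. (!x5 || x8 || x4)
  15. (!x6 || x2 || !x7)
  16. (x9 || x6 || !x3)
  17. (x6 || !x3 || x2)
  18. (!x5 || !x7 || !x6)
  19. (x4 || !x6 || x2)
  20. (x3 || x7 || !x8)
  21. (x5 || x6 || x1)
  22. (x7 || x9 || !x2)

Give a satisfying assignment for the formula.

x1=1, x2=1, x3=1, x4=0, x5=0, x6=1, x7=0, x8=1, x9=1

Set x1 = True and propagate.
Branch on x2: take x2 = True.
Try x3 = True.
  then x7 is forced to False.
  then x9 is forced to True.
  then x8 is forced to True.
x4, x5, x6 are now unconstrained; take x4 = False, x5 = False, x6 = True.
Check each clause:
  1. (!x3 || !x9 || x8) — x8 is true.
  2. (x3 || !x2 || !x8) — x3 is true.
  3. (!x3 || !x1 || !x7) — !x7 is true.
  4. (x6 || !x9 || x2) — x2 is true.
  5. (x4 || !x9 || x3) — x3 is true.
  6. (x8 || x6 || !x4) — x8 is true.
  7. (x6 || x1 || x2) — x1 is true.
  8. (x9 || !x3 || !x6) — x9 is true.
  9. (!x5 || x7 || x8) — x8 is true.
  10. (!x4 || x9 || !x6) — x9 is true.
  11. (x3 || !x1 || !x5) — x3 is true.
  12. (x2 || !x1 || x6) — x2 is true.
  13. (x1 || !x8 || !x6) — x1 is true.
  14. (!x5 || x8 || x4) — x8 is true.
  15. (x2 || !x7 || !x6) — !x7 is true.
  16. (x9 || !x3 || x6) — x9 is true.
  17. (x2 || !x3 || x6) — x2 is true.
  18. (!x6 || !x5 || !x7) — !x7 is true.
  19. (!x6 || x2 || x4) — x2 is true.
  20. (!x8 || x7 || x3) — x3 is true.
  21. (x1 || x5 || x6) — x1 is true.
  22. (x7 || x9 || !x2) — x9 is true.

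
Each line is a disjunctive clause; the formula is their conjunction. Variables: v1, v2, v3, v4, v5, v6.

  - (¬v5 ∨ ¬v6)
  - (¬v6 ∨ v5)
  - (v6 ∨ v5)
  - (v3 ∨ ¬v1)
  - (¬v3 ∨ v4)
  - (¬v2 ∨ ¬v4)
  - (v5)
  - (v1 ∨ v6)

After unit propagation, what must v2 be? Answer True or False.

False

(v5) is a unit clause: v5 = True.
(¬v5 ∨ ¬v6) with v5 = True leaves only ¬v6, so v6 = False.
(v6 ∨ v1): since v6 = False, the clause reduces to (v1). v1 = True.
In (v3 ∨ ¬v1), ¬v1 is now false; v3 must hold, so v3 = True.
From (v4 ∨ ¬v3) and v3 = True: v4 = True.
From (¬v4 ∨ ¬v2) and v4 = True: v2 = False.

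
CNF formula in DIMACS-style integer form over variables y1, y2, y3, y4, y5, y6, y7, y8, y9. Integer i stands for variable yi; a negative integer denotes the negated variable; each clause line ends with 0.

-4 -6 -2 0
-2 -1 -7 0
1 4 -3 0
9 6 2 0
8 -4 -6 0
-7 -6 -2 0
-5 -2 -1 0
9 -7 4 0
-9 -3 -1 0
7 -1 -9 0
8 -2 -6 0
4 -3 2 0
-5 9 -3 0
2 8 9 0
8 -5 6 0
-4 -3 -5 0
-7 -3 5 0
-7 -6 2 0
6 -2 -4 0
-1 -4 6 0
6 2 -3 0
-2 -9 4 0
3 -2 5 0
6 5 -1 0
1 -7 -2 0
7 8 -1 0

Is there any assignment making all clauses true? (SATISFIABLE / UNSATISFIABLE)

SATISFIABLE

Pure literal: y8 appears only positively; assign y8 = True.
Try y1 = False.
For the remaining variables, y2 = False, y3 = False, y4 = False, y5 = True, y6 = True, y7 = False, y9 = False works.
So y1=0, y2=0, y3=0, y4=0, y5=1, y6=1, y7=0, y8=1, y9=0 is a satisfying assignment.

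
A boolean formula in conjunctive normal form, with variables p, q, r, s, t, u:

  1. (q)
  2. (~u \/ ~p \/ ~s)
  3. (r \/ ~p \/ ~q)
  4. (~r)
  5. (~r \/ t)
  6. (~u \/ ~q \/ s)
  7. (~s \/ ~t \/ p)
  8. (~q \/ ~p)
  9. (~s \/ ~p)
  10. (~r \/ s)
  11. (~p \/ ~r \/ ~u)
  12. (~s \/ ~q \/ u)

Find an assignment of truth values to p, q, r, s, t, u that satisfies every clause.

p=F  q=T  r=F  s=F  t=F  u=F

Unit propagation: (q) forces q = True.
(~r) is a unit clause, so r = False.
The clause (~p) is unit: p must be False.
t occurs only negated in the remaining clauses — set t = False.
Set s = False and propagate.
  then u is forced to False.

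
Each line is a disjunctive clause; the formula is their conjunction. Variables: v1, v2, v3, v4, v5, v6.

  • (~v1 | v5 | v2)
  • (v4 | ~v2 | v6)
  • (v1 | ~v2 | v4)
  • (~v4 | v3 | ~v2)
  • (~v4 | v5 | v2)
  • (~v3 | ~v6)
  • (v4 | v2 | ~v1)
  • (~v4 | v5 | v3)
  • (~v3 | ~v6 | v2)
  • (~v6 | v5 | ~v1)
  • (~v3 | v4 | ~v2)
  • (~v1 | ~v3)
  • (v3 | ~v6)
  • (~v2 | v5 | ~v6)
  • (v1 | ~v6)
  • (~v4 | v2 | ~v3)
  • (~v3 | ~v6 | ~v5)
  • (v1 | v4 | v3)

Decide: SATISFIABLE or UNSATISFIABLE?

Branch on v1: take v1 = True.
  then v3 is forced to False.
  then v6 is forced to False.
Set v2 = False and propagate.
  then v5 is forced to True.
  then v4 is forced to True.
So v1 = T, v2 = F, v3 = F, v4 = T, v5 = T, v6 = F is a satisfying assignment.

SATISFIABLE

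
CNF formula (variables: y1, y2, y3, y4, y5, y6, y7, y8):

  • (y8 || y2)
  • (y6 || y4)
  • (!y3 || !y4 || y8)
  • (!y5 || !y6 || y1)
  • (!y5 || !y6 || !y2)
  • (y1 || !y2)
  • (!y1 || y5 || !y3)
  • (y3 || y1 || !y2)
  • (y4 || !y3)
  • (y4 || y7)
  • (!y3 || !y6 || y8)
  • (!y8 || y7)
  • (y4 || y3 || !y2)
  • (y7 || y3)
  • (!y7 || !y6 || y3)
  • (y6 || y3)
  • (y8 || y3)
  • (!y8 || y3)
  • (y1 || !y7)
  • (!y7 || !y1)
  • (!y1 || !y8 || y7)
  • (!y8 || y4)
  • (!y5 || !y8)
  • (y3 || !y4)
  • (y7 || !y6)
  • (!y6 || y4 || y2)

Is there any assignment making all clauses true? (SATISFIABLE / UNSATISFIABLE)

UNSATISFIABLE

y3 = True:
  propagation gives y4=True, y8=True, y7=True, y1=True; an empty clause results — contradiction.
y3 = False:
  propagation gives y7=True, y6=False; an empty clause results — contradiction.
Every branch closes, so no satisfying assignment exists.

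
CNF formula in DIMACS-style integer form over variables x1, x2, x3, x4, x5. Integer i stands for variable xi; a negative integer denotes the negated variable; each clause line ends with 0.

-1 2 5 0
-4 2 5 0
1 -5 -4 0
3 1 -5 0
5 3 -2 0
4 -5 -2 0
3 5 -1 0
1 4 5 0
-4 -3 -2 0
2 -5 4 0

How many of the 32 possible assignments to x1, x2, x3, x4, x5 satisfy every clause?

4

Satisfying assignments:
  x1=T x2=F x3=F x4=T x5=T
  x1=T x2=F x3=T x4=T x5=T
  x1=T x2=T x3=F x4=T x5=T
  x1=T x2=T x3=T x4=F x5=F
That's 4 in total.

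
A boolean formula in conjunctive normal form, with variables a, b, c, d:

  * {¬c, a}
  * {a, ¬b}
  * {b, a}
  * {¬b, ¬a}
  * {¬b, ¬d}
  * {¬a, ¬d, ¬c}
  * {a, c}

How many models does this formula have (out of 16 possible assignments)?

Satisfying assignments:
  a=1 b=0 c=0 d=0
  a=1 b=0 c=0 d=1
  a=1 b=0 c=1 d=0
That's 3 in total.

3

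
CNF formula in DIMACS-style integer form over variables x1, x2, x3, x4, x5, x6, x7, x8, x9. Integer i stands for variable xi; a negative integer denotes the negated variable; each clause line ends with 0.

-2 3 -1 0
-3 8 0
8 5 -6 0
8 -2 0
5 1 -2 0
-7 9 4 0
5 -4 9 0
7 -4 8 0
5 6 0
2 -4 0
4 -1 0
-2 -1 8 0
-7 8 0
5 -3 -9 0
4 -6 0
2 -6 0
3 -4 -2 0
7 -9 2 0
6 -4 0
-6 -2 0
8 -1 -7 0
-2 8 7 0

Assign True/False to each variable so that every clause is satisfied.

x1=F, x2=T, x3=F, x4=F, x5=T, x6=F, x7=F, x8=T, x9=F

x5 occurs only positively in the remaining clauses — set x5 = True.
Pure literal: x8 appears only positively; assign x8 = True.
Set x1 = False and propagate.
The remaining clauses are satisfied by x2 = True, x3 = False, x4 = False, x6 = False, x7 = False, x9 = False.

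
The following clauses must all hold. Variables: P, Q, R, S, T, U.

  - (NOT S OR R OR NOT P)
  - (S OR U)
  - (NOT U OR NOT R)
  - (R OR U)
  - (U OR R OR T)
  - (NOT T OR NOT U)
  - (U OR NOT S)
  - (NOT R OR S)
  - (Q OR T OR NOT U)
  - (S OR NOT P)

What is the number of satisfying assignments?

The models are:
  P=F Q=T R=F S=F T=F U=T
  P=F Q=T R=F S=T T=F U=T
Count: 2.

2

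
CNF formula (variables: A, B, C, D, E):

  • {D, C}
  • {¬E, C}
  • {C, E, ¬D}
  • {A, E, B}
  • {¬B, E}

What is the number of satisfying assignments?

10

Split on E, then C.
  E=1, C=1: A, B, D free → 2^3 = 8.
  E=1, C=0: a clause becomes empty — 0.
  E=0, C=1: remaining (A,B,D) ∈ {(1,0,0); (1,0,1)} — 2.
  E=0, C=0: a clause becomes empty — 0.
Total: 8 + 0 + 2 + 0 = 10.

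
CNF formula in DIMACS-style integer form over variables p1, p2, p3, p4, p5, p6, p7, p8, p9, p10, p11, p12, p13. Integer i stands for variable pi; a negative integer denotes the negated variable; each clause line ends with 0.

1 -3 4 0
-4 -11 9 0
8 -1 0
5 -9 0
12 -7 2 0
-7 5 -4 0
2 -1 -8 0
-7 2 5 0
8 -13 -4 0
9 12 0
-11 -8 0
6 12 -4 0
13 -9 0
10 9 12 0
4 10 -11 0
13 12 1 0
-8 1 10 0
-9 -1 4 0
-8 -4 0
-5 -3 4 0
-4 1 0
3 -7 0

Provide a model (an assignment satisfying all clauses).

p1=False, p2=True, p3=False, p4=False, p5=False, p6=False, p7=False, p8=False, p9=False, p10=False, p11=False, p12=True, p13=False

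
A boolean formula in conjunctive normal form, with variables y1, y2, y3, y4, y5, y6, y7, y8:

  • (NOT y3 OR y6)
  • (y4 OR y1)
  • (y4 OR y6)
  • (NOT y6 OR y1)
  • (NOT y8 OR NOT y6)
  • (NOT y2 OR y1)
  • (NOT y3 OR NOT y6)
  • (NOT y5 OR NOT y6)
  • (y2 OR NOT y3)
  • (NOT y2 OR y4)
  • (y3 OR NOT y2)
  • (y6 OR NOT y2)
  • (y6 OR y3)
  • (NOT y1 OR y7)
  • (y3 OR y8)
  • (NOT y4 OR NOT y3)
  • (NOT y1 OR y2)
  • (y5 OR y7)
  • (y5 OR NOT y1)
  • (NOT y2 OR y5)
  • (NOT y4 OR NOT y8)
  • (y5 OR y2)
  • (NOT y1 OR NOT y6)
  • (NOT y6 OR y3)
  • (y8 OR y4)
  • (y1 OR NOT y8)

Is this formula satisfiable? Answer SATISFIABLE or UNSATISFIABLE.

UNSATISFIABLE

y6 = True:
  propagation gives y1=True; an empty clause results — contradiction.
y6 = False:
  propagation gives y3=False; an empty clause results — contradiction.
Every branch closes, so no satisfying assignment exists.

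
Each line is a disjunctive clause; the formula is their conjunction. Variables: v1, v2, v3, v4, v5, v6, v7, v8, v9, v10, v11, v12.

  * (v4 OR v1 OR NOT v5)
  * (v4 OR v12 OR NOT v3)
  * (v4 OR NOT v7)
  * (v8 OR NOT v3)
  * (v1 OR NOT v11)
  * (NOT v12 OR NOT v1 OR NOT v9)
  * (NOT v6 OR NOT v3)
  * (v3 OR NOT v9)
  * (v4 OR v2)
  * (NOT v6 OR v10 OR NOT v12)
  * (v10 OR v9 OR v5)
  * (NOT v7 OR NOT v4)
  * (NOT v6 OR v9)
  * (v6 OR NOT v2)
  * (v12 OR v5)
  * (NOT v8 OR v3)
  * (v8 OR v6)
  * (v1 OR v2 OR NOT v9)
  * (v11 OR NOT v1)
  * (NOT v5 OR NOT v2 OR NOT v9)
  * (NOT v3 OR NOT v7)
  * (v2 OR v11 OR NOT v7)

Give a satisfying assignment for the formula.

Pure literal: v7 appears only negated; assign v7 = False.
Set v1 = True and propagate.
  then v11 is forced to True.
For the remaining variables, v2 = False, v3 = True, v4 = True, v5 = True, v6 = False, v8 = True, v9 = False, v10 = False, v12 = True works.

v1 = T, v2 = F, v3 = T, v4 = T, v5 = T, v6 = F, v7 = F, v8 = T, v9 = F, v10 = F, v11 = T, v12 = T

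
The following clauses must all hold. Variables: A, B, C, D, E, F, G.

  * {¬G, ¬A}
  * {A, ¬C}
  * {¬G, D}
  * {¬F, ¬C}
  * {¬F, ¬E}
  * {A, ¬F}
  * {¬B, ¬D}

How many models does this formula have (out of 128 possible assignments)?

23

Case analysis on A and F:
  A=1, F=1: remaining (B,C,D,E,G) ∈ {(0,0,0,0,0); (0,0,1,0,0); (1,0,0,0,0)} — 3.
  A=1, F=0: C, E free; 3 ways for (B,D,G) × 2^2 = 12.
  A=0, F=1: a clause becomes empty — 0.
  A=0, F=0: E free; 4 ways for (B,C,D,G) × 2^1 = 8.
Total: 3 + 12 + 0 + 8 = 23.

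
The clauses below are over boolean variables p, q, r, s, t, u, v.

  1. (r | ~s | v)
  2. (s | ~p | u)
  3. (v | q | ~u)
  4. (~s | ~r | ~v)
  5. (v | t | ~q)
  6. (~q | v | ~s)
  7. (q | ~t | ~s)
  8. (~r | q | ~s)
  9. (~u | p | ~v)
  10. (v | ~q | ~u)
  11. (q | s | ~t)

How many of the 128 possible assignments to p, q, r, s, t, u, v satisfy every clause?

Case analysis on q and s:
  q=1, s=1: t free; 3 ways for (p,r,u,v) × 2^1 = 6.
  q=1, s=0: r free; 5 ways for (p,t,u,v) × 2^1 = 10.
  q=0, s=1: remaining (p,r,t,u,v) ∈ {(0,0,0,0,1); (1,0,0,0,1); (1,0,0,1,1)} — 3.
  q=0, s=0: r free; 3 ways for (p,t,u,v) × 2^1 = 6.
Total: 6 + 10 + 3 + 6 = 25.

25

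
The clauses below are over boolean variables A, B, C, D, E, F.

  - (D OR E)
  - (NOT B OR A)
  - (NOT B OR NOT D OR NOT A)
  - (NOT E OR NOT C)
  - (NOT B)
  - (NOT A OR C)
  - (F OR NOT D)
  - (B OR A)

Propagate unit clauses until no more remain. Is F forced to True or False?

Unit clause (NOT B) sets B = False.
In (B OR A), B is now false; A must hold, so A = True.
From (C OR NOT A) and A = True: C = True.
In (NOT C OR NOT E), NOT C is now false; NOT E must hold, so E = False.
(E OR D) with E = False leaves only D, so D = True.
(F OR NOT D) with D = True leaves only F, so F = True.

True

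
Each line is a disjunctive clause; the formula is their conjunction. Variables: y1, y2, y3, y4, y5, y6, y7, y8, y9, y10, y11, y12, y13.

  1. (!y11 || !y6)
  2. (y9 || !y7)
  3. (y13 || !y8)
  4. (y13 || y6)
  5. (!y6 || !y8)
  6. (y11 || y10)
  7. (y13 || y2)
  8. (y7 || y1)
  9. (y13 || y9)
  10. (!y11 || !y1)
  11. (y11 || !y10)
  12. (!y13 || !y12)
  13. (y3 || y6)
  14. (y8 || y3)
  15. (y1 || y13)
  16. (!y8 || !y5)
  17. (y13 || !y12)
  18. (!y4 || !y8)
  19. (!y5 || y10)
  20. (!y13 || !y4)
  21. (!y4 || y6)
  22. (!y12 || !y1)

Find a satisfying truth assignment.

y2 occurs only positively in the remaining clauses — set y2 = True.
y3 occurs only positively in the remaining clauses — set y3 = True.
Branch on y1: take y1 = False.
  then y7 is forced to True.
  then y9 is forced to True.
  then y13 is forced to True.
  then y12 is forced to False.
  then y4 is forced to False.
For the remaining variables, y5 = True, y6 = False, y8 = False, y10 = True, y11 = True works.
Every clause has at least one true literal under this assignment.

y1=F, y2=T, y3=T, y4=F, y5=T, y6=F, y7=T, y8=F, y9=T, y10=T, y11=T, y12=F, y13=T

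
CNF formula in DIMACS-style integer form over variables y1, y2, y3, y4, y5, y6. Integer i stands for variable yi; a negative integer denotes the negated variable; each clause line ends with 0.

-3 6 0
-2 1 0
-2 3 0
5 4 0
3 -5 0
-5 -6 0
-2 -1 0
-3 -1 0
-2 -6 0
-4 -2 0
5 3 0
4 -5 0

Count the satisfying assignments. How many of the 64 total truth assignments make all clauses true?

1

The models are:
  y1=F y2=F y3=T y4=T y5=F y6=T
Count: 1.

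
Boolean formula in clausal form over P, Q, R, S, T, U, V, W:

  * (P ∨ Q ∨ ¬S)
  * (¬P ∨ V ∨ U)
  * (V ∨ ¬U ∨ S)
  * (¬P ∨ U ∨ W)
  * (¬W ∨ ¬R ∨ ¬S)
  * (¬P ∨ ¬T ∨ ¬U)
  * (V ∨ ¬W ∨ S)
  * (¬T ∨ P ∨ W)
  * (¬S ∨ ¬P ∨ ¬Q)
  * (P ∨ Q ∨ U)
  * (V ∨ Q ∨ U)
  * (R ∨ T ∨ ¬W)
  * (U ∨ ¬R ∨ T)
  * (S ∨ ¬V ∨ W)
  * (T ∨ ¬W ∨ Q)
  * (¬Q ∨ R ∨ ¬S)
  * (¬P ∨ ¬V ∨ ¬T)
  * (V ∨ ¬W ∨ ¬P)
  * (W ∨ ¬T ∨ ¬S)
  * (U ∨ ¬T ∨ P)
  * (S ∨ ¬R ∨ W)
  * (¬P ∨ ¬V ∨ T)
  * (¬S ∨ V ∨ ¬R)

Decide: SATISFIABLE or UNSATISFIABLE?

Set P = False and propagate.
The remaining clauses are satisfied by Q = False, R = False, S = False, T = True, U = True, V = True, W = True.
Every clause has at least one true literal under this assignment.
So P = 0, Q = 0, R = 0, S = 0, T = 1, U = 1, V = 1, W = 1 is a satisfying assignment.

SATISFIABLE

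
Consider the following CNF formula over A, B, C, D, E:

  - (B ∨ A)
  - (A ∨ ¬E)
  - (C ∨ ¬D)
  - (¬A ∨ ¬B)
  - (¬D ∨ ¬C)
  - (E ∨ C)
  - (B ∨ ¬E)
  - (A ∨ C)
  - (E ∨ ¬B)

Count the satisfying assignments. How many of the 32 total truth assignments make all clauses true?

1

The models are:
  A=T B=F C=T D=F E=F
Count: 1.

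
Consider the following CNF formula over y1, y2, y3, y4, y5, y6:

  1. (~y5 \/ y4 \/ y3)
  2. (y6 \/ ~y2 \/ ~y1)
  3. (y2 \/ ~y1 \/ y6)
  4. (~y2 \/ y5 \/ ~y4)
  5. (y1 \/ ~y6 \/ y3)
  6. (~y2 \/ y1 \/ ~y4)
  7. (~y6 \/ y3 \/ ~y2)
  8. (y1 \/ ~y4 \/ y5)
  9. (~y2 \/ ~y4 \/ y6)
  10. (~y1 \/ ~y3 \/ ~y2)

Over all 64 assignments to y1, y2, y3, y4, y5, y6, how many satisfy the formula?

Split on y2, then y1.
  y2=T, y1=T: a clause becomes empty — 0.
  y2=T, y1=F: 5 of the 16 assignments to (y3,y4,y5,y6) work.
  y2=F, y1=T: 7 of the 16 assignments to (y3,y4,y5,y6) work.
  y2=F, y1=F: 8 of the 16 assignments to (y3,y4,y5,y6) work.
Total: 0 + 5 + 7 + 8 = 20.

20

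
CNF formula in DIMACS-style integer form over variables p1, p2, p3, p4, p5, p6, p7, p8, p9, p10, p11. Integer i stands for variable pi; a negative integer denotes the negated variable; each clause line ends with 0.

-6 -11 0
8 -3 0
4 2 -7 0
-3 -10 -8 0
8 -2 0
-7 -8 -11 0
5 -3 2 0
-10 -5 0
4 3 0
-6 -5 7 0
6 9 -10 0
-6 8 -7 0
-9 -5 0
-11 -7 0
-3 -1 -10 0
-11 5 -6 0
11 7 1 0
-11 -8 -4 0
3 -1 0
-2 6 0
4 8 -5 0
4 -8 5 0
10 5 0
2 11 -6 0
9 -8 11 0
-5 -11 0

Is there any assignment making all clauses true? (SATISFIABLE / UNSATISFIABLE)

Branch on p1: take p1 = False.
For the remaining variables, p2 = False, p3 = False, p4 = True, p5 = False, p6 = False, p7 = True, p8 = False, p9 = True, p10 = True, p11 = False works.
So p1=False, p2=False, p3=False, p4=True, p5=False, p6=False, p7=True, p8=False, p9=True, p10=True, p11=False is a satisfying assignment.

SATISFIABLE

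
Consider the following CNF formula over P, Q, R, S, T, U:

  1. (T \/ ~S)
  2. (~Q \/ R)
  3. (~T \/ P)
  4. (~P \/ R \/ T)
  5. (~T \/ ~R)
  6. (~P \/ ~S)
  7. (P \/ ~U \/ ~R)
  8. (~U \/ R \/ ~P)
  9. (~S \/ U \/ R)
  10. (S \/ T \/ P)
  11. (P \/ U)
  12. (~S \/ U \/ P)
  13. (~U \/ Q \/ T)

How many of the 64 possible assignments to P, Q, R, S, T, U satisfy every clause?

The models are:
  P=T Q=F R=F S=F T=T U=F
  P=T Q=F R=T S=F T=F U=F
  P=T Q=T R=T S=F T=F U=F
  P=T Q=T R=T S=F T=F U=T
That's 4 in total.

4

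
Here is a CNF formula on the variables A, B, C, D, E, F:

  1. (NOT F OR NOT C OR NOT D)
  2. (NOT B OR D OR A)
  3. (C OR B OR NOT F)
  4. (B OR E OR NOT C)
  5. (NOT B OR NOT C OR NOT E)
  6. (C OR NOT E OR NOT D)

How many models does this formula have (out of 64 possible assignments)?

24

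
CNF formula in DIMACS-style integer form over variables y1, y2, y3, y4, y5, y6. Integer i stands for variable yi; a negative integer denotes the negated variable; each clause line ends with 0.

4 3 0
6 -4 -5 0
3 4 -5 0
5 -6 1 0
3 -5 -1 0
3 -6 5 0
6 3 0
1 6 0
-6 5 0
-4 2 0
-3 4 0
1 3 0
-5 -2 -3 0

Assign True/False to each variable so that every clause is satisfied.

Set y1 = True and propagate.
For the remaining variables, y2 = True, y3 = True, y4 = True, y5 = False, y6 = False works.

y1=T, y2=T, y3=T, y4=T, y5=F, y6=F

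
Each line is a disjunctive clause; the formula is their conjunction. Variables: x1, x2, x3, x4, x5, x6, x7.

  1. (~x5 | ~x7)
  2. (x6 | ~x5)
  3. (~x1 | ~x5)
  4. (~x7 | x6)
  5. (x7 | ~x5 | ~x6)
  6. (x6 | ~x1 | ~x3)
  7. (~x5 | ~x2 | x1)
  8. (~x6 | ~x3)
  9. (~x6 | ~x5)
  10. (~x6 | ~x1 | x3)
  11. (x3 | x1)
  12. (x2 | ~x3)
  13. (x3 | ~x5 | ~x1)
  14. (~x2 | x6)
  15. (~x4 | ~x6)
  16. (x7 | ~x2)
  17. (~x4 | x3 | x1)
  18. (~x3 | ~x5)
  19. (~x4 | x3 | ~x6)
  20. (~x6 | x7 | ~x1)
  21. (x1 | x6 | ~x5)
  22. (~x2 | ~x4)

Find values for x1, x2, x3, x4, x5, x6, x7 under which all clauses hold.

Pure literal: x4 appears only negated; assign x4 = False.
x5 occurs only negated in the remaining clauses — set x5 = False.
Try x1 = True.
Try x2 = False.
  then x3 is forced to False.
  then x6 is forced to False.
  then x7 is forced to False.
Every clause has at least one true literal under this assignment.
Check each clause:
  1. (~x7 | ~x5) — ~x7 is true.
  2. (x6 | ~x5) — ~x5 is true.
  3. (~x5 | ~x1) — ~x5 is true.
  4. (x6 | ~x7) — ~x7 is true.
  5. (~x6 | x7 | ~x5) — ~x6 is true.
  6. (~x1 | ~x3 | x6) — ~x3 is true.
  7. (~x5 | ~x2 | x1) — x1 is true.
  8. (~x6 | ~x3) — ~x6 is true.
  9. (~x6 | ~x5) — ~x6 is true.
  10. (~x6 | x3 | ~x1) — ~x6 is true.
  11. (x1 | x3) — x1 is true.
  12. (~x3 | x2) — ~x3 is true.
  13. (x3 | ~x5 | ~x1) — ~x5 is true.
  14. (x6 | ~x2) — ~x2 is true.
  15. (~x4 | ~x6) — ~x6 is true.
  16. (x7 | ~x2) — ~x2 is true.
  17. (~x4 | x1 | x3) — x1 is true.
  18. (~x3 | ~x5) — ~x5 is true.
  19. (x3 | ~x4 | ~x6) — ~x6 is true.
  20. (~x1 | ~x6 | x7) — ~x6 is true.
  21. (x6 | x1 | ~x5) — x1 is true.
  22. (~x4 | ~x2) — ~x4 is true.

x1=T  x2=F  x3=F  x4=F  x5=F  x6=F  x7=F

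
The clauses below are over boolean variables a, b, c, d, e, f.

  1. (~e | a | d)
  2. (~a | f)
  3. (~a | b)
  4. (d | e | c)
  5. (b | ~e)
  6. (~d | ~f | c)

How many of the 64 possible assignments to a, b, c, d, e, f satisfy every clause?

18

Case analysis on a and d:
  a=T, d=T: remaining (b,c,e,f) ∈ {(T,T,F,T); (T,T,T,T)} — 2.
  a=T, d=F: remaining (b,c,e,f) ∈ {(T,F,T,T); (T,T,F,T); (T,T,T,T)} — 3.
  a=F, d=T: 9 of the 16 assignments to (b,c,e,f) work.
  a=F, d=F: remaining (b,c,e,f) ∈ {(F,T,F,F); (F,T,F,T); (T,T,F,F); (T,T,F,T)} — 4.
Total: 2 + 3 + 9 + 4 = 18.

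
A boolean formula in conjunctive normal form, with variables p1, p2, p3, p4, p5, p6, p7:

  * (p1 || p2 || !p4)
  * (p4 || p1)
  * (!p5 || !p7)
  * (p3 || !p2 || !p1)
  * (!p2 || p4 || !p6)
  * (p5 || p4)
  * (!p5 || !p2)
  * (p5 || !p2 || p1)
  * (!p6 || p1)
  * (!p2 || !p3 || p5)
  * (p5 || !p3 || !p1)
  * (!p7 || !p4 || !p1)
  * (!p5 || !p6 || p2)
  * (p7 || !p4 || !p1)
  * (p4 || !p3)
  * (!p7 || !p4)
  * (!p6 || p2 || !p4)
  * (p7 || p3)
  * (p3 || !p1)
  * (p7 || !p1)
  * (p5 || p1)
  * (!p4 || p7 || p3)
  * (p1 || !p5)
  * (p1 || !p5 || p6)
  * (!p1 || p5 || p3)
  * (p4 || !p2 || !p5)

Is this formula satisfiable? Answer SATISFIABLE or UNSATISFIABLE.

UNSATISFIABLE

p1 = True:
  propagation gives p3=True, p5=True, p7=False; an empty clause results — contradiction.
p1 = False:
  propagation gives p4=True, p2=True, p5=False; an empty clause results — contradiction.
Every branch closes, so no satisfying assignment exists.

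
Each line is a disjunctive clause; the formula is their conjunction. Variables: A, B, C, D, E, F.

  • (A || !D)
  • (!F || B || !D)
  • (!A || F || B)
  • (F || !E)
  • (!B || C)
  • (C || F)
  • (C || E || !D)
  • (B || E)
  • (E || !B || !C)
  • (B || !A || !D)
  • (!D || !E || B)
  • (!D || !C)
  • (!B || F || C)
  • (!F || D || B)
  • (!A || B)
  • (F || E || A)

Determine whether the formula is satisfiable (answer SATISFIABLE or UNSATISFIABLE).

SATISFIABLE

Branch on A: take A = True.
  then B is forced to True.
  then C is forced to True.
  then E is forced to True.
  then F is forced to True.
  then D is forced to False.
So A = True  B = True  C = True  D = False  E = True  F = True is a satisfying assignment.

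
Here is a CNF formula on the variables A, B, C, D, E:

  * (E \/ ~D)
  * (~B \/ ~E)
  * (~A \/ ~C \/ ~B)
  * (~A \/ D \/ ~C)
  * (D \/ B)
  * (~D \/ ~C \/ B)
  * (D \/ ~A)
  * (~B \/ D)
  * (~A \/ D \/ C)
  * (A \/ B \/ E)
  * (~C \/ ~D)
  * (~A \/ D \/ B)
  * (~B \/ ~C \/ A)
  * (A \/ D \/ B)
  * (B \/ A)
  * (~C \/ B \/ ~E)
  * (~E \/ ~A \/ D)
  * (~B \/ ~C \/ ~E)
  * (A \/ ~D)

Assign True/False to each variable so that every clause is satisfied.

A = T, B = F, C = F, D = T, E = T

Set A = True and propagate.
  then D is forced to True.
  then E is forced to True.
  then B is forced to False.
  then C is forced to False.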